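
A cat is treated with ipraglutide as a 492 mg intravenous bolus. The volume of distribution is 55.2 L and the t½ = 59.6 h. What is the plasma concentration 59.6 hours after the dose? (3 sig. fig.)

4.46 mg/L

C₀ = dose / V = 492 / 55.2 = 8.913 mg/L
k = ln 2 / 59.6 = 0.01163 h⁻¹
C(t) = C₀ e^(−kt) = 8.913 × e^(−0.01163 × 59.6) = 8.913 × e^(−0.6931) = 8.913 × 0.5000 ≈ 4.46 mg/L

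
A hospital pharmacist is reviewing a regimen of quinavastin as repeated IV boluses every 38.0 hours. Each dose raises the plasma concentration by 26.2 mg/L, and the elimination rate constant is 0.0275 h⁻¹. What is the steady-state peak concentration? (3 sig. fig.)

Fraction remaining after one interval: e^(−kτ) = e^(−0.02750 × 38.0) = 0.3517
R = 1 / (1 − 0.3517) = 1.542
Css,max = 26.2 × 1.542 ≈ 40.4 mg/L

40.4 mg/L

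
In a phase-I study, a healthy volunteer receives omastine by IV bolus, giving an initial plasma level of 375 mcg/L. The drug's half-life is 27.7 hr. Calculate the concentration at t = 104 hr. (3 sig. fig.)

27.8 mcg/L

k = ln 2 / 27.7 = 0.02502 hr⁻¹
104 hr is 3.755 half-lives, so C = 375 × (1/2)^3.755 = 375 × 0.07409 ≈ 27.8 mcg/L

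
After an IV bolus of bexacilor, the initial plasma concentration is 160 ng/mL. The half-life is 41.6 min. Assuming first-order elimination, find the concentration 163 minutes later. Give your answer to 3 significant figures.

10.6 ng/mL

k = ln 2 / 41.6 = 0.01666 min⁻¹
163 min is 3.918 half-lives, so C = 160 × (1/2)^3.918 = 160 × 0.06614 ≈ 10.6 ng/mL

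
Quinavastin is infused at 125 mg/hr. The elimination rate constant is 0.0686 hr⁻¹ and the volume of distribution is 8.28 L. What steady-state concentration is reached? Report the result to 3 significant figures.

220 mg/L

CL = k · V = 0.0686 × 8.28 = 0.5680 L/hr
Css = rate / CL = 125 / 0.5680 ≈ 220 mg/L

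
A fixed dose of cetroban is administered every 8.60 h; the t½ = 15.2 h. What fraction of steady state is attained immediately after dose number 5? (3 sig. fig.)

k = ln 2 / 15.2 = 0.04560 h⁻¹
f_n = 1 − e^(−nkτ) = 1 − e^(−5 × 0.04560 × 8.60) = 1 − e^(−1.961) = 1 − 0.1407 ≈ 0.859

0.859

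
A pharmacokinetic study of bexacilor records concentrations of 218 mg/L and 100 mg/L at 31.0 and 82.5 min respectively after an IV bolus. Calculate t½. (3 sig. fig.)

k = ln(C₁/C₂) / (t₂ − t₁) = ln(218/100) / (82.5 − 31.0)
  = 0.7793 / 51.50 = 0.01513 min⁻¹
t½ = ln 2 / k = ln 2 / 0.01513 ≈ 45.8 minutes

45.8 minutes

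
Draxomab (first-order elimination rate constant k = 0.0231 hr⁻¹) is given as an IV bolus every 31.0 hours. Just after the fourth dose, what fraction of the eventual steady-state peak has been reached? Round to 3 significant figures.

0.943

f_n = 1 − e^(−nkτ) = 1 − e^(−4 × 0.02310 × 31.0) = 1 − e^(−2.864) = 1 − 0.05702 ≈ 0.943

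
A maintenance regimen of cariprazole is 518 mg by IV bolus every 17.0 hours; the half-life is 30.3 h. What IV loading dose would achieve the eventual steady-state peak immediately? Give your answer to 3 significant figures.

1610 mg

k = ln 2 / 30.3 = 0.02288 h⁻¹
Accumulation ratio R = 1 / (1 − e^(−kτ)) = 1 / (1 − e^(−0.02288×17.0)) = 1 / (1 − 0.6778) = 3.104
Loading dose = maintenance dose × R = 518 × 3.104 ≈ 1610 mg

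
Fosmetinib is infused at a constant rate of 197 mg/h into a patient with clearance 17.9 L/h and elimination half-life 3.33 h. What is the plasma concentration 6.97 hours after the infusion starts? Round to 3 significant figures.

8.43 µg/mL

Css = rate / CL = 197 / 17.9 = 11.01 µg/mL
k = ln 2 / 3.33 = 0.2082 h⁻¹
C(t) = Css (1 − e^(−kt)) = 11.01 × (1 − e^(−1.451)) = 11.01 × 0.7656 ≈ 8.43 µg/mL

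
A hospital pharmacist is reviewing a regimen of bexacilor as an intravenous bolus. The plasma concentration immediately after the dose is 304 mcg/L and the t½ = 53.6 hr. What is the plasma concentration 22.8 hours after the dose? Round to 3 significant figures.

226 mcg/L

k = ln 2 / 53.6 = 0.01293 hr⁻¹
22.8 hr is 0.4254 half-lives, so C = 304 × (1/2)^0.4254 = 304 × 0.7446 ≈ 226 mcg/L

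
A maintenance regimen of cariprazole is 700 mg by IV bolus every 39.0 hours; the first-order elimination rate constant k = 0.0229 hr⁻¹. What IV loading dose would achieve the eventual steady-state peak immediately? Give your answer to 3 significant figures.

Accumulation ratio R = 1 / (1 − e^(−kτ)) = 1 / (1 − e^(−0.02290×39.0)) = 1 / (1 − 0.4094) = 1.693
Loading dose = maintenance dose × R = 700 × 1.693 ≈ 1190 mg

1190 mg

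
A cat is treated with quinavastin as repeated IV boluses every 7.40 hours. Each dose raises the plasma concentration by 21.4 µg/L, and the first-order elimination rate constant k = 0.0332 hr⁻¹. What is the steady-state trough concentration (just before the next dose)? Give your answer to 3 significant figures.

76.8 µg/L

Fraction remaining after one interval: e^(−kτ) = e^(−0.03320 × 7.40) = 0.7822
R = 1 / (1 − 0.7822) = 4.591
Css,max = 21.4 × 4.591 = 98.24 µg/L
Css,min = Css,max × e^(−kτ) = 98.24 × 0.7822 ≈ 76.8 µg/L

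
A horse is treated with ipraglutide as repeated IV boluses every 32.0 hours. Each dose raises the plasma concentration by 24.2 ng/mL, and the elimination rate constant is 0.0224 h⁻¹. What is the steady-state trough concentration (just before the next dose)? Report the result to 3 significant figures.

Fraction remaining after one interval: e^(−kτ) = e^(−0.02240 × 32.0) = 0.4883
R = 1 / (1 − 0.4883) = 1.954
Css,max = 24.2 × 1.954 = 47.29 ng/mL
Css,min = Css,max × e^(−kτ) = 47.29 × 0.4883 ≈ 23.1 ng/mL

23.1 ng/mL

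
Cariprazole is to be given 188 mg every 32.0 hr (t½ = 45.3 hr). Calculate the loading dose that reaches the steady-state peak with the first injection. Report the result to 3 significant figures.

486 mg

k = ln 2 / 45.3 = 0.01530 hr⁻¹
Accumulation ratio R = 1 / (1 − e^(−kτ)) = 1 / (1 − e^(−0.01530×32.0)) = 1 / (1 − 0.6128) = 2.583
Loading dose = maintenance dose × R = 188 × 2.583 ≈ 486 mg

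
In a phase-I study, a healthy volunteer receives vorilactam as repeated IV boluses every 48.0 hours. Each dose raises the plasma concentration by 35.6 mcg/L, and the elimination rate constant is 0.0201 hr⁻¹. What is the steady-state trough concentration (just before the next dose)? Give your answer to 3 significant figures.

Fraction remaining after one interval: e^(−kτ) = e^(−0.02010 × 48.0) = 0.3811
R = 1 / (1 − 0.3811) = 1.616
Css,max = 35.6 × 1.616 = 57.52 mcg/L
Css,min = Css,max × e^(−kτ) = 57.52 × 0.3811 ≈ 21.9 mcg/L

21.9 mcg/L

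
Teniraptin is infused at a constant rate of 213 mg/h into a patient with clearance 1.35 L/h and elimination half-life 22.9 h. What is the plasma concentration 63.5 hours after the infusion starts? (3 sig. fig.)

135 mg/L

Css = rate / CL = 213 / 1.35 = 157.8 mg/L
k = ln 2 / 22.9 = 0.03027 h⁻¹
C(t) = Css (1 − e^(−kt)) = 157.8 × (1 − e^(−1.922)) = 157.8 × 0.8537 ≈ 135 mg/L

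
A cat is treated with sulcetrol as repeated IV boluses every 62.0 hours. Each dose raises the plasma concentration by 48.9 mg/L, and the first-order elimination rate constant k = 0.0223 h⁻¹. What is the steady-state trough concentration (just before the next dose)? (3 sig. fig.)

Fraction remaining after one interval: e^(−kτ) = e^(−0.02230 × 62.0) = 0.2509
R = 1 / (1 − 0.2509) = 1.335
Css,max = 48.9 × 1.335 = 65.28 mg/L
Css,min = Css,max × e^(−kτ) = 65.28 × 0.2509 ≈ 16.4 mg/L

16.4 mg/L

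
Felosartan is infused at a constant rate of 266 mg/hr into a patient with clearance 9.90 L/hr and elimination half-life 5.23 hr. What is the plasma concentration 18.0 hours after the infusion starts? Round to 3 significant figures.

Css = rate / CL = 266 / 9.90 = 26.87 mg/L
k = ln 2 / 5.23 = 0.1325 hr⁻¹
C(t) = Css (1 − e^(−kt)) = 26.87 × (1 − e^(−2.386)) = 26.87 × 0.9080 ≈ 24.4 mg/L

24.4 mg/L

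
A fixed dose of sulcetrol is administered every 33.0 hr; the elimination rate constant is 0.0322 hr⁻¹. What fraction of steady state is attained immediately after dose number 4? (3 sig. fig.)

f_n = 1 − e^(−nkτ) = 1 − e^(−4 × 0.03220 × 33.0) = 1 − e^(−4.250) = 1 − 0.01426 ≈ 0.986

0.986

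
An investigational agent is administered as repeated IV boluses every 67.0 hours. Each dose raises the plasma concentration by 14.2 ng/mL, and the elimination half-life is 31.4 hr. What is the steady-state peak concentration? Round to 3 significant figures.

k = ln 2 / 31.4 = 0.02207 hr⁻¹
Fraction remaining after one interval: e^(−kτ) = e^(−0.02207 × 67.0) = 0.2279
R = 1 / (1 − 0.2279) = 1.295
Css,max = 14.2 × 1.295 ≈ 18.4 ng/mL

18.4 ng/mL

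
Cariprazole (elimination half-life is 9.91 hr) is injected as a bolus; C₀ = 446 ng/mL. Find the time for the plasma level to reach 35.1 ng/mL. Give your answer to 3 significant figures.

k = ln 2 / 9.91 = 0.06994 hr⁻¹
C(t) = C₀ e^(−kt)  ⇒  t = ln(C₀/C) / k
t = ln(446/35.1) / 0.06994 = 2.542 / 0.06994 ≈ 36.3 hours

36.3 hours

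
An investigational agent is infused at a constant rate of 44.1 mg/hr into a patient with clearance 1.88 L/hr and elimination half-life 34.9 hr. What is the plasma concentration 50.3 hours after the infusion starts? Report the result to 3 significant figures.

Css = rate / CL = 44.1 / 1.88 = 23.46 mg/L
k = ln 2 / 34.9 = 0.01986 hr⁻¹
C(t) = Css (1 − e^(−kt)) = 23.46 × (1 − e^(−0.9990)) = 23.46 × 0.6318 ≈ 14.8 mg/L

14.8 mg/L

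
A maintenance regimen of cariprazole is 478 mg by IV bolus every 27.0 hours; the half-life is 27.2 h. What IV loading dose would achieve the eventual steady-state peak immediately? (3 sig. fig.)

k = ln 2 / 27.2 = 0.02548 h⁻¹
Accumulation ratio R = 1 / (1 − e^(−kτ)) = 1 / (1 − e^(−0.02548×27.0)) = 1 / (1 − 0.5026) = 2.010
Loading dose = maintenance dose × R = 478 × 2.010 ≈ 961 mg

961 mg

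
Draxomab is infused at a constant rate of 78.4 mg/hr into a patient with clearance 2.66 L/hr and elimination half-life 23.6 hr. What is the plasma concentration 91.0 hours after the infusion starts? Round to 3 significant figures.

27.4 mg/L

Css = rate / CL = 78.4 / 2.66 = 29.47 mg/L
k = ln 2 / 23.6 = 0.02937 hr⁻¹
C(t) = Css (1 − e^(−kt)) = 29.47 × (1 − e^(−2.673)) = 29.47 × 0.9309 ≈ 27.4 mg/L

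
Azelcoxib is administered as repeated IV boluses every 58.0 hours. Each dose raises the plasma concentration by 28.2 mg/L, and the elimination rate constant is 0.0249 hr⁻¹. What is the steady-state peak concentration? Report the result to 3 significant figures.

Fraction remaining after one interval: e^(−kτ) = e^(−0.02490 × 58.0) = 0.2359
R = 1 / (1 − 0.2359) = 1.309
Css,max = 28.2 × 1.309 ≈ 36.9 mg/L

36.9 mg/L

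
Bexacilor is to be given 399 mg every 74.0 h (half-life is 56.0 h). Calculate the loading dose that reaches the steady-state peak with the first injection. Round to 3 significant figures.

665 mg

k = ln 2 / 56.0 = 0.01238 h⁻¹
Accumulation ratio R = 1 / (1 − e^(−kτ)) = 1 / (1 − e^(−0.01238×74.0)) = 1 / (1 − 0.4001) = 1.667
Loading dose = maintenance dose × R = 399 × 1.667 ≈ 665 mg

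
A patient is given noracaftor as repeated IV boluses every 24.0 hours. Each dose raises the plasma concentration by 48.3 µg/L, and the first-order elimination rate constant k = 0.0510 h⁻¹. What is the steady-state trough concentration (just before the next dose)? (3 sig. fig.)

20.1 µg/L

Fraction remaining after one interval: e^(−kτ) = e^(−0.05100 × 24.0) = 0.2941
R = 1 / (1 − 0.2941) = 1.417
Css,max = 48.3 × 1.417 = 68.42 µg/L
Css,min = Css,max × e^(−kτ) = 68.42 × 0.2941 ≈ 20.1 µg/L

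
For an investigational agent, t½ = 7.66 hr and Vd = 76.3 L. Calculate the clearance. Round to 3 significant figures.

6.90 L/hr

k = ln 2 / t½ = ln 2 / 7.66 = 0.09049 hr⁻¹
CL = k · V = 0.09049 × 76.3 ≈ 6.90 L/hr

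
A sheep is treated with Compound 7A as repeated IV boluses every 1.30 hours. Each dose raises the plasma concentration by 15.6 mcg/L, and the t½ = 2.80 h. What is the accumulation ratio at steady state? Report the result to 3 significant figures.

3.63

k = ln 2 / 2.80 = 0.2476 h⁻¹
Fraction remaining after one interval: e^(−kτ) = e^(−0.2476 × 1.30) = 0.7248
R = 1 / (1 − 0.7248) = 1 / 0.2752 ≈ 3.63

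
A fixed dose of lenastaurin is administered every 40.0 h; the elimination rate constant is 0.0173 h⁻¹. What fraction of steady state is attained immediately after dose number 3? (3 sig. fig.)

f_n = 1 − e^(−nkτ) = 1 − e^(−3 × 0.01730 × 40.0) = 1 − e^(−2.076) = 1 − 0.1254 ≈ 0.875

0.875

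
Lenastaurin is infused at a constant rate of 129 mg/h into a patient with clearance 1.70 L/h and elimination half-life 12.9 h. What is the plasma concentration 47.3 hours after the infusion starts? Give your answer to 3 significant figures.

69.9 µg/mL

Css = rate / CL = 129 / 1.70 = 75.88 µg/mL
k = ln 2 / 12.9 = 0.05373 h⁻¹
C(t) = Css (1 − e^(−kt)) = 75.88 × (1 − e^(−2.542)) = 75.88 × 0.9213 ≈ 69.9 µg/mL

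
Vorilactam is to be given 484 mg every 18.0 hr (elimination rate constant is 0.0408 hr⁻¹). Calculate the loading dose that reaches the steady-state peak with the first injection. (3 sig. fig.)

Accumulation ratio R = 1 / (1 − e^(−kτ)) = 1 / (1 − e^(−0.04080×18.0)) = 1 / (1 − 0.4798) = 1.922
Loading dose = maintenance dose × R = 484 × 1.922 ≈ 930 mg

930 mg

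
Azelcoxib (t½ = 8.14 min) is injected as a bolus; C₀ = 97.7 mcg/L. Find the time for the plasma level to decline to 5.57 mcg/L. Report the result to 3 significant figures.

33.6 minutes

k = ln 2 / 8.14 = 0.08515 min⁻¹
C(t) = C₀ e^(−kt)  ⇒  t = ln(C₀/C) / k
t = ln(97.7/5.57) / 0.08515 = 2.865 / 0.08515 ≈ 33.6 minutes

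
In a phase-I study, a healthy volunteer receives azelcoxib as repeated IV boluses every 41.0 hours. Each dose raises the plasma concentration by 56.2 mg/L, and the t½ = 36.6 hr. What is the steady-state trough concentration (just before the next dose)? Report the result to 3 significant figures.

k = ln 2 / 36.6 = 0.01894 hr⁻¹
Fraction remaining after one interval: e^(−kτ) = e^(−0.01894 × 41.0) = 0.4600
R = 1 / (1 − 0.4600) = 1.852
Css,max = 56.2 × 1.852 = 104.1 mg/L
Css,min = Css,max × e^(−kτ) = 104.1 × 0.4600 ≈ 47.9 mg/L

47.9 mg/L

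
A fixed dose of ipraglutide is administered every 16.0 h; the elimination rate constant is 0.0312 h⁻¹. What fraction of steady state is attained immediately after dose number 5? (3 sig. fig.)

0.918

f_n = 1 − e^(−nkτ) = 1 − e^(−5 × 0.03120 × 16.0) = 1 − e^(−2.496) = 1 − 0.08241 ≈ 0.918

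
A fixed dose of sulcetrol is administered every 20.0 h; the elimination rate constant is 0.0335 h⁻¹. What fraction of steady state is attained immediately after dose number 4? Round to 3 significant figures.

f_n = 1 − e^(−nkτ) = 1 − e^(−4 × 0.03350 × 20.0) = 1 − e^(−2.680) = 1 − 0.06856 ≈ 0.931

0.931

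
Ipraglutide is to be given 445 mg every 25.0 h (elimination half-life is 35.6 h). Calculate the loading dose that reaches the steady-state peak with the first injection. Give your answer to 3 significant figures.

1150 mg

k = ln 2 / 35.6 = 0.01947 h⁻¹
Accumulation ratio R = 1 / (1 − e^(−kτ)) = 1 / (1 − e^(−0.01947×25.0)) = 1 / (1 − 0.6146) = 2.595
Loading dose = maintenance dose × R = 445 × 2.595 ≈ 1150 mg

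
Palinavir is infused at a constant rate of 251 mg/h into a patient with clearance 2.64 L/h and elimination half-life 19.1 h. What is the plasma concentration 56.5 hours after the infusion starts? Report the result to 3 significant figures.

82.8 mg/L

Css = rate / CL = 251 / 2.64 = 95.08 mg/L
k = ln 2 / 19.1 = 0.03629 h⁻¹
C(t) = Css (1 − e^(−kt)) = 95.08 × (1 − e^(−2.050)) = 95.08 × 0.8713 ≈ 82.8 mg/L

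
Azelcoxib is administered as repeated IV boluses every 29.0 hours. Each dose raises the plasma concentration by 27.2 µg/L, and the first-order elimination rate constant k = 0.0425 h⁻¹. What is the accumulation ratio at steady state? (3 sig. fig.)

Fraction remaining after one interval: e^(−kτ) = e^(−0.04250 × 29.0) = 0.2916
R = 1 / (1 − 0.2916) = 1 / 0.7084 ≈ 1.41

1.41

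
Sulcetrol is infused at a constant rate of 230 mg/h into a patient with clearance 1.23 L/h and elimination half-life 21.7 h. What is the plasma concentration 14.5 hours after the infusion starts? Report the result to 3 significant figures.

Css = rate / CL = 230 / 1.23 = 187.0 mg/L
k = ln 2 / 21.7 = 0.03194 h⁻¹
C(t) = Css (1 − e^(−kt)) = 187.0 × (1 − e^(−0.4632)) = 187.0 × 0.3707 ≈ 69.3 mg/L

69.3 mg/L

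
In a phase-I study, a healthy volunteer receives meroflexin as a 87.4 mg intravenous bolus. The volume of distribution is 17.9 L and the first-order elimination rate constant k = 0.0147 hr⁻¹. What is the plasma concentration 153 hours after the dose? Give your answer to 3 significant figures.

C₀ = dose / V = 87.4 / 17.9 = 4.883 mg/L
C(t) = C₀ e^(−kt) = 4.883 × e^(−0.01470 × 153) = 4.883 × e^(−2.249) = 4.883 × 0.1055 ≈ 0.515 mg/L

0.515 mg/L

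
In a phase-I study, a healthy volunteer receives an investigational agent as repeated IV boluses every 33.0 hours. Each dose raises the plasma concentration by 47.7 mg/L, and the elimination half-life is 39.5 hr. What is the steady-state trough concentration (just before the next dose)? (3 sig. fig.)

60.8 mg/L

k = ln 2 / 39.5 = 0.01755 hr⁻¹
Fraction remaining after one interval: e^(−kτ) = e^(−0.01755 × 33.0) = 0.5604
R = 1 / (1 − 0.5604) = 2.275
Css,max = 47.7 × 2.275 = 108.5 mg/L
Css,min = Css,max × e^(−kτ) = 108.5 × 0.5604 ≈ 60.8 mg/L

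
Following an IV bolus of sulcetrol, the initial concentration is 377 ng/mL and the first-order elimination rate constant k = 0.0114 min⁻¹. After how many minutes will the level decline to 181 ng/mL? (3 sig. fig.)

64.4 minutes

C(t) = C₀ e^(−kt)  ⇒  t = ln(C₀/C) / k
t = ln(377/181) / 0.01140 = 0.7337 / 0.01140 ≈ 64.4 minutes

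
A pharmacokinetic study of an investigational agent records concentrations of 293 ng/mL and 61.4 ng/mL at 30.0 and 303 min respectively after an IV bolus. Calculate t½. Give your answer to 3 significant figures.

121 minutes

k = ln(C₁/C₂) / (t₂ − t₁) = ln(293/61.4) / (303 − 30.0)
  = 1.563 / 273.0 = 0.005724 min⁻¹
t½ = ln 2 / k = ln 2 / 0.005724 ≈ 121 minutes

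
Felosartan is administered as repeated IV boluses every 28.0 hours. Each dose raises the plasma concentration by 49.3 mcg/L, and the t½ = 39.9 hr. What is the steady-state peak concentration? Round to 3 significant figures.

128 mcg/L

k = ln 2 / 39.9 = 0.01737 hr⁻¹
Fraction remaining after one interval: e^(−kτ) = e^(−0.01737 × 28.0) = 0.6148
R = 1 / (1 − 0.6148) = 2.596
Css,max = 49.3 × 2.596 ≈ 128 mcg/L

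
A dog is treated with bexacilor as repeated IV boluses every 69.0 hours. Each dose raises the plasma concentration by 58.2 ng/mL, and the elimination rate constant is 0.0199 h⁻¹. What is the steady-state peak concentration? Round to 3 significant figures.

77.9 ng/mL

Fraction remaining after one interval: e^(−kτ) = e^(−0.01990 × 69.0) = 0.2533
R = 1 / (1 − 0.2533) = 1.339
Css,max = 58.2 × 1.339 ≈ 77.9 ng/mL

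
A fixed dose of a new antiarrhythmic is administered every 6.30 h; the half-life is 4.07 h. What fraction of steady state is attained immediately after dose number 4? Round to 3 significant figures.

k = ln 2 / 4.07 = 0.1703 h⁻¹
f_n = 1 − e^(−nkτ) = 1 − e^(−4 × 0.1703 × 6.30) = 1 − e^(−4.292) = 1 − 0.01368 ≈ 0.986

0.986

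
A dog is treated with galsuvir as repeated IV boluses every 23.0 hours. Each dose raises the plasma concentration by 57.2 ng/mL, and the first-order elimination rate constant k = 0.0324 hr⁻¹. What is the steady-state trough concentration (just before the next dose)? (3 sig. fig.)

51.7 ng/mL

Fraction remaining after one interval: e^(−kτ) = e^(−0.03240 × 23.0) = 0.4746
R = 1 / (1 − 0.4746) = 1.903
Css,max = 57.2 × 1.903 = 108.9 ng/mL
Css,min = Css,max × e^(−kτ) = 108.9 × 0.4746 ≈ 51.7 ng/mL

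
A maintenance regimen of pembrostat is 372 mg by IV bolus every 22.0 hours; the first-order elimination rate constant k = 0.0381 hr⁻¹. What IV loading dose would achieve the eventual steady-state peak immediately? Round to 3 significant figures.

655 mg

Accumulation ratio R = 1 / (1 − e^(−kτ)) = 1 / (1 − e^(−0.03810×22.0)) = 1 / (1 − 0.4325) = 1.762
Loading dose = maintenance dose × R = 372 × 1.762 ≈ 655 mg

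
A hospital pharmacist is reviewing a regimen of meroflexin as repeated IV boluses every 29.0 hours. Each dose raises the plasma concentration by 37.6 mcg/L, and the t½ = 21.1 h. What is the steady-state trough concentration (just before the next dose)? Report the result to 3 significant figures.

23.6 mcg/L

k = ln 2 / 21.1 = 0.03285 h⁻¹
Fraction remaining after one interval: e^(−kτ) = e^(−0.03285 × 29.0) = 0.3857
R = 1 / (1 − 0.3857) = 1.628
Css,max = 37.6 × 1.628 = 61.21 mcg/L
Css,min = Css,max × e^(−kτ) = 61.21 × 0.3857 ≈ 23.6 mcg/L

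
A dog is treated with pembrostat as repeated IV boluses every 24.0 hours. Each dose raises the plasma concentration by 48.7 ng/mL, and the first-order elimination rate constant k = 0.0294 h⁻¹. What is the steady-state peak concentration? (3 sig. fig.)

Fraction remaining after one interval: e^(−kτ) = e^(−0.02940 × 24.0) = 0.4938
R = 1 / (1 − 0.4938) = 1.976
Css,max = 48.7 × 1.976 ≈ 96.2 ng/mL

96.2 ng/mL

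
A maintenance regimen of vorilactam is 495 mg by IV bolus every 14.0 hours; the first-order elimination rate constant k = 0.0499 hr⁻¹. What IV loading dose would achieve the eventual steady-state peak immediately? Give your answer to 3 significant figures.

Accumulation ratio R = 1 / (1 − e^(−kτ)) = 1 / (1 − e^(−0.04990×14.0)) = 1 / (1 − 0.4973) = 1.989
Loading dose = maintenance dose × R = 495 × 1.989 ≈ 985 mg

985 mg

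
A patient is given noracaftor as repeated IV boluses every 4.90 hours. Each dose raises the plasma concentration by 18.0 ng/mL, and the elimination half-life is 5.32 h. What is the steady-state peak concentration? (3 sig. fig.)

k = ln 2 / 5.32 = 0.1303 h⁻¹
Fraction remaining after one interval: e^(−kτ) = e^(−0.1303 × 4.90) = 0.5281
R = 1 / (1 − 0.5281) = 2.119
Css,max = 18.0 × 2.119 ≈ 38.1 ng/mL

38.1 ng/mL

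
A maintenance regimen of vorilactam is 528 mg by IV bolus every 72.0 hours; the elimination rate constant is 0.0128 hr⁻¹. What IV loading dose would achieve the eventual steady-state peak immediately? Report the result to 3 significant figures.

Accumulation ratio R = 1 / (1 − e^(−kτ)) = 1 / (1 − e^(−0.01280×72.0)) = 1 / (1 − 0.3979) = 1.661
Loading dose = maintenance dose × R = 528 × 1.661 ≈ 877 mg

877 mg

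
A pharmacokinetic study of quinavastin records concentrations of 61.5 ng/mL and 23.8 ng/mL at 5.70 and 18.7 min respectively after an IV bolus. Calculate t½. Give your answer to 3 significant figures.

9.49 minutes

k = ln(C₁/C₂) / (t₂ − t₁) = ln(61.5/23.8) / (18.7 − 5.70)
  = 0.9494 / 13.00 = 0.07303 min⁻¹
t½ = ln 2 / k = ln 2 / 0.07303 ≈ 9.49 minutes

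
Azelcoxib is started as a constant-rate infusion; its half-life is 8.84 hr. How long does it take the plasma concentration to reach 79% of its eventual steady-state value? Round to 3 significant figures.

k = ln 2 / 8.84 = 0.07841 hr⁻¹
f = 1 − e^(−kt)  ⇒  t = −ln(1 − f) / k
t = −ln(1 − 0.79) / 0.07841 = 1.561 / 0.07841 ≈ 19.9 hours

19.9 hours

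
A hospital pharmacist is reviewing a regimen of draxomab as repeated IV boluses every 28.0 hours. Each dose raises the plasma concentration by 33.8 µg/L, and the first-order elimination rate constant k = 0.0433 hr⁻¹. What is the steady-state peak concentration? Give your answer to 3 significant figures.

Fraction remaining after one interval: e^(−kτ) = e^(−0.04330 × 28.0) = 0.2975
R = 1 / (1 − 0.2975) = 1.423
Css,max = 33.8 × 1.423 ≈ 48.1 µg/L

48.1 µg/L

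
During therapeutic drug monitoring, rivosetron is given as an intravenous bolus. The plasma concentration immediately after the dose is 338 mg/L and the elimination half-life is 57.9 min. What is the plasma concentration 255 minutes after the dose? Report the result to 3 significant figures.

16.0 mg/L

k = ln 2 / 57.9 = 0.01197 min⁻¹
C(t) = C₀ e^(−kt) = 338 × e^(−0.01197 × 255) = 338 × e^(−3.053) = 338 × 0.04723 ≈ 16.0 mg/L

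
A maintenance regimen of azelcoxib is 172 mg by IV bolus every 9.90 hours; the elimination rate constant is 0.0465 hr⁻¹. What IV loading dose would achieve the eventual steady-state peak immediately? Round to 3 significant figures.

466 mg

Accumulation ratio R = 1 / (1 − e^(−kτ)) = 1 / (1 − e^(−0.04650×9.90)) = 1 / (1 − 0.6311) = 2.710
Loading dose = maintenance dose × R = 172 × 2.710 ≈ 466 mg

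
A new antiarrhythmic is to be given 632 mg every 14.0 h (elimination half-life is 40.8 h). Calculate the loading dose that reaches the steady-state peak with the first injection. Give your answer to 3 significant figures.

2990 mg

k = ln 2 / 40.8 = 0.01699 h⁻¹
Accumulation ratio R = 1 / (1 − e^(−kτ)) = 1 / (1 − e^(−0.01699×14.0)) = 1 / (1 − 0.7883) = 4.724
Loading dose = maintenance dose × R = 632 × 4.724 ≈ 2990 mg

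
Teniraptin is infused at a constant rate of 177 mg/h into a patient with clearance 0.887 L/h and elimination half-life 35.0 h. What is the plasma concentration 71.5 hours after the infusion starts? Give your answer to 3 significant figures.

151 µg/mL

Css = rate / CL = 177 / 0.887 = 199.5 µg/mL
k = ln 2 / 35.0 = 0.01980 h⁻¹
C(t) = Css (1 − e^(−kt)) = 199.5 × (1 − e^(−1.416)) = 199.5 × 0.7573 ≈ 151 µg/mL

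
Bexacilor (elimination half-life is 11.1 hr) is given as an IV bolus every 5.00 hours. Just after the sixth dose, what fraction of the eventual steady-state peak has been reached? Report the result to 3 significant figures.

k = ln 2 / 11.1 = 0.06245 hr⁻¹
f_n = 1 − e^(−nkτ) = 1 − e^(−6 × 0.06245 × 5.00) = 1 − e^(−1.873) = 1 − 0.1536 ≈ 0.846

0.846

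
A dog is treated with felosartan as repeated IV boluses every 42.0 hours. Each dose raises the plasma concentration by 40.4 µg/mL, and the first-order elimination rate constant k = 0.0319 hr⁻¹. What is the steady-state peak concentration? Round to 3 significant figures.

Fraction remaining after one interval: e^(−kτ) = e^(−0.03190 × 42.0) = 0.2619
R = 1 / (1 − 0.2619) = 1.355
Css,max = 40.4 × 1.355 ≈ 54.7 µg/mL

54.7 µg/mL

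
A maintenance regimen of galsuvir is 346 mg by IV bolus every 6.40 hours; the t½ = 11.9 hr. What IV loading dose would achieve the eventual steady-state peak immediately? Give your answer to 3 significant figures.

k = ln 2 / 11.9 = 0.05825 hr⁻¹
Accumulation ratio R = 1 / (1 − e^(−kτ)) = 1 / (1 − e^(−0.05825×6.40)) = 1 / (1 − 0.6888) = 3.214
Loading dose = maintenance dose × R = 346 × 3.214 ≈ 1110 mg

1110 mg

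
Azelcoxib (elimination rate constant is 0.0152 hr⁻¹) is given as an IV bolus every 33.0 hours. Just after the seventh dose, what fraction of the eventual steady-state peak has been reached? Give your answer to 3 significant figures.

f_n = 1 − e^(−nkτ) = 1 − e^(−7 × 0.01520 × 33.0) = 1 − e^(−3.511) = 1 − 0.02986 ≈ 0.970

0.970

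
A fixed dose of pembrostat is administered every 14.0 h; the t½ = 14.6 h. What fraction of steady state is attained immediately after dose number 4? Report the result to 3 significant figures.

0.930

k = ln 2 / 14.6 = 0.04748 h⁻¹
f_n = 1 − e^(−nkτ) = 1 − e^(−4 × 0.04748 × 14.0) = 1 − e^(−2.659) = 1 − 0.07004 ≈ 0.930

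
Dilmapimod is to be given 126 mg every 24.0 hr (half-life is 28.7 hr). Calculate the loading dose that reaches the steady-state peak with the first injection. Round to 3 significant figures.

286 mg

k = ln 2 / 28.7 = 0.02415 hr⁻¹
Accumulation ratio R = 1 / (1 − e^(−kτ)) = 1 / (1 − e^(−0.02415×24.0)) = 1 / (1 − 0.5601) = 2.273
Loading dose = maintenance dose × R = 126 × 2.273 ≈ 286 mg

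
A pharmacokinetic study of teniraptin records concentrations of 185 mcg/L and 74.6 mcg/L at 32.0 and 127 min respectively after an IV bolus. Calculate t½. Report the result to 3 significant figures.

k = ln(C₁/C₂) / (t₂ − t₁) = ln(185/74.6) / (127 − 32.0)
  = 0.9082 / 95.00 = 0.009560 min⁻¹
t½ = ln 2 / k = ln 2 / 0.009560 ≈ 72.5 minutes

72.5 minutes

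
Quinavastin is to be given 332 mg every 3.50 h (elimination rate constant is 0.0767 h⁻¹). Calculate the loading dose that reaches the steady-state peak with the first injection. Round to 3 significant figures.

1410 mg

Accumulation ratio R = 1 / (1 − e^(−kτ)) = 1 / (1 − e^(−0.07670×3.50)) = 1 / (1 − 0.7646) = 4.247
Loading dose = maintenance dose × R = 332 × 4.247 ≈ 1410 mg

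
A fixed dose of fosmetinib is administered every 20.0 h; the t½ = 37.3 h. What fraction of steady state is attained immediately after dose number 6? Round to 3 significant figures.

k = ln 2 / 37.3 = 0.01858 h⁻¹
f_n = 1 − e^(−nkτ) = 1 − e^(−6 × 0.01858 × 20.0) = 1 − e^(−2.230) = 1 − 0.1075 ≈ 0.892

0.892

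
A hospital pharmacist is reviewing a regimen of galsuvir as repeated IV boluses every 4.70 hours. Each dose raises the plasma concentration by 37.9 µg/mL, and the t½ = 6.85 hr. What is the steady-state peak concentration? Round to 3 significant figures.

100 µg/mL

k = ln 2 / 6.85 = 0.1012 hr⁻¹
Fraction remaining after one interval: e^(−kτ) = e^(−0.1012 × 4.70) = 0.6215
R = 1 / (1 − 0.6215) = 2.642
Css,max = 37.9 × 2.642 ≈ 100 µg/mL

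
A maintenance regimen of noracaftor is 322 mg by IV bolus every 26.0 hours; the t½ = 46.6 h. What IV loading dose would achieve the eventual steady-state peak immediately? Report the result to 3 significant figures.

k = ln 2 / 46.6 = 0.01487 h⁻¹
Accumulation ratio R = 1 / (1 − e^(−kτ)) = 1 / (1 − e^(−0.01487×26.0)) = 1 / (1 − 0.6793) = 3.118
Loading dose = maintenance dose × R = 322 × 3.118 ≈ 1000 mg

1000 mg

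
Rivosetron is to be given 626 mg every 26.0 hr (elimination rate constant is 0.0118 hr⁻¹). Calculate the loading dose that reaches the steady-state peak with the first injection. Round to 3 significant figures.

Accumulation ratio R = 1 / (1 − e^(−kτ)) = 1 / (1 − e^(−0.01180×26.0)) = 1 / (1 − 0.7358) = 3.785
Loading dose = maintenance dose × R = 626 × 3.785 ≈ 2370 mg

2370 mg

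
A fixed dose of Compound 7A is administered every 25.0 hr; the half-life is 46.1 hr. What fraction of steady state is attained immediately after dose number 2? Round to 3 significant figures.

0.528

k = ln 2 / 46.1 = 0.01504 hr⁻¹
f_n = 1 − e^(−nkτ) = 1 − e^(−2 × 0.01504 × 25.0) = 1 − e^(−0.7518) = 1 − 0.4715 ≈ 0.528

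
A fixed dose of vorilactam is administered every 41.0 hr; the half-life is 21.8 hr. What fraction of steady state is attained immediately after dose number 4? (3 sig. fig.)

k = ln 2 / 21.8 = 0.03180 hr⁻¹
f_n = 1 − e^(−nkτ) = 1 − e^(−4 × 0.03180 × 41.0) = 1 − e^(−5.215) = 1 − 0.005437 ≈ 0.995

0.995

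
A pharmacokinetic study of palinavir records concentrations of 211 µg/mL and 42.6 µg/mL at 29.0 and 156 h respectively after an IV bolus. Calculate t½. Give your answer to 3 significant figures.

k = ln(C₁/C₂) / (t₂ − t₁) = ln(211/42.6) / (156 − 29.0)
  = 1.600 / 127.0 = 0.01260 h⁻¹
t½ = ln 2 / k = ln 2 / 0.01260 ≈ 55.0 hours

55.0 hours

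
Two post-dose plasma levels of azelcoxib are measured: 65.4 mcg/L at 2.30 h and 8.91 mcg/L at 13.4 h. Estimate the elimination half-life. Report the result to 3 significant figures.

3.86 hours

k = ln(C₁/C₂) / (t₂ − t₁) = ln(65.4/8.91) / (13.4 − 2.30)
  = 1.993 / 11.10 = 0.1796 h⁻¹
t½ = ln 2 / k = ln 2 / 0.1796 ≈ 3.86 hours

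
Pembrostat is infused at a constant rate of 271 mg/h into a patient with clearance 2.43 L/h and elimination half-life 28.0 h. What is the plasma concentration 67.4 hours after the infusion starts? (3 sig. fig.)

90.5 µg/mL

Css = rate / CL = 271 / 2.43 = 111.5 µg/mL
k = ln 2 / 28.0 = 0.02476 h⁻¹
C(t) = Css (1 − e^(−kt)) = 111.5 × (1 − e^(−1.669)) = 111.5 × 0.8115 ≈ 90.5 µg/mL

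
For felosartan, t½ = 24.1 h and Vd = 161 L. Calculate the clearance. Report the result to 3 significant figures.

k = ln 2 / t½ = ln 2 / 24.1 = 0.02876 h⁻¹
CL = k · V = 0.02876 × 161 ≈ 4.63 L/h

4.63 L/h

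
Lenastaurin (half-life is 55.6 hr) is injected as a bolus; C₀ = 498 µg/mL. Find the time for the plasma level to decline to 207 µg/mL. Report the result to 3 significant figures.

k = ln 2 / 55.6 = 0.01247 hr⁻¹
C(t) = C₀ e^(−kt)  ⇒  t = ln(C₀/C) / k
t = ln(498/207) / 0.01247 = 0.8779 / 0.01247 ≈ 70.4 hours

70.4 hours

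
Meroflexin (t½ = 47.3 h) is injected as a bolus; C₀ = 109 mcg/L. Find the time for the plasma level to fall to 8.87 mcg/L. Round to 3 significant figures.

k = ln 2 / 47.3 = 0.01465 h⁻¹
C(t) = C₀ e^(−kt)  ⇒  t = ln(C₀/C) / k
t = ln(109/8.87) / 0.01465 = 2.509 / 0.01465 ≈ 171 hours

171 hours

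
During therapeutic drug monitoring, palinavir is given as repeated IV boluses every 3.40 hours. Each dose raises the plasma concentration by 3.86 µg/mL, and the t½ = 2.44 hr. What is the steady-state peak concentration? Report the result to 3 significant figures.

k = ln 2 / 2.44 = 0.2841 hr⁻¹
Fraction remaining after one interval: e^(−kτ) = e^(−0.2841 × 3.40) = 0.3807
R = 1 / (1 − 0.3807) = 1.615
Css,max = 3.86 × 1.615 ≈ 6.23 µg/mL

6.23 µg/mL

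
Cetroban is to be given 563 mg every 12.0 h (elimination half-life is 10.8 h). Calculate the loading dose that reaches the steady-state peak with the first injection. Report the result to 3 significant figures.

k = ln 2 / 10.8 = 0.06418 h⁻¹
Accumulation ratio R = 1 / (1 − e^(−kτ)) = 1 / (1 − e^(−0.06418×12.0)) = 1 / (1 − 0.4629) = 1.862
Loading dose = maintenance dose × R = 563 × 1.862 ≈ 1050 mg

1050 mg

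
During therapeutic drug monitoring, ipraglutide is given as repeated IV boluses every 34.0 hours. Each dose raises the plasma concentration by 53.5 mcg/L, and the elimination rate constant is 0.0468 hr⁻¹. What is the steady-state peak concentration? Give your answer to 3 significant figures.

67.2 mcg/L

Fraction remaining after one interval: e^(−kτ) = e^(−0.04680 × 34.0) = 0.2037
R = 1 / (1 − 0.2037) = 1.256
Css,max = 53.5 × 1.256 ≈ 67.2 mcg/L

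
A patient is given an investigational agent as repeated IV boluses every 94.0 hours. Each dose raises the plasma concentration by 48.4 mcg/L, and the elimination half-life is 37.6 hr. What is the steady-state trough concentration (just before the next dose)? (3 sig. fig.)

10.4 mcg/L

k = ln 2 / 37.6 = 0.01843 hr⁻¹
Fraction remaining after one interval: e^(−kτ) = e^(−0.01843 × 94.0) = 0.1768
R = 1 / (1 − 0.1768) = 1.215
Css,max = 48.4 × 1.215 = 58.79 mcg/L
Css,min = Css,max × e^(−kτ) = 58.79 × 0.1768 ≈ 10.4 mcg/L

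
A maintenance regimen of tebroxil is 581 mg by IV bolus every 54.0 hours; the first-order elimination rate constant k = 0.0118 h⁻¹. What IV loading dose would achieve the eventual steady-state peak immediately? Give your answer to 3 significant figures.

1230 mg

Accumulation ratio R = 1 / (1 − e^(−kτ)) = 1 / (1 − e^(−0.01180×54.0)) = 1 / (1 − 0.5288) = 2.122
Loading dose = maintenance dose × R = 581 × 2.122 ≈ 1230 mg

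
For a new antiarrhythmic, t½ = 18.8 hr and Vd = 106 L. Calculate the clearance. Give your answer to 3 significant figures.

3.91 L/hr

k = ln 2 / t½ = ln 2 / 18.8 = 0.03687 hr⁻¹
CL = k · V = 0.03687 × 106 ≈ 3.91 L/hr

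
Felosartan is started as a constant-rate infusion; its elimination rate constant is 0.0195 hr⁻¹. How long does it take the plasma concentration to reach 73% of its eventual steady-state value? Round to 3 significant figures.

67.1 hours

f = 1 − e^(−kt)  ⇒  t = −ln(1 − f) / k
t = −ln(1 − 0.73) / 0.01950 = 1.309 / 0.01950 ≈ 67.1 hours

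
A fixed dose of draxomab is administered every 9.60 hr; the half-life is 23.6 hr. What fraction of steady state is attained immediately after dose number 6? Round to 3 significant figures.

0.816

k = ln 2 / 23.6 = 0.02937 hr⁻¹
f_n = 1 − e^(−nkτ) = 1 − e^(−6 × 0.02937 × 9.60) = 1 − e^(−1.692) = 1 − 0.1842 ≈ 0.816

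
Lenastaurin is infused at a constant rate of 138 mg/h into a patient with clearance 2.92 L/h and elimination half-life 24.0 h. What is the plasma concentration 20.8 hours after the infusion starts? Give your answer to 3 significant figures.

Css = rate / CL = 138 / 2.92 = 47.26 mg/L
k = ln 2 / 24.0 = 0.02888 h⁻¹
C(t) = Css (1 − e^(−kt)) = 47.26 × (1 − e^(−0.6007)) = 47.26 × 0.4516 ≈ 21.3 mg/L

21.3 mg/L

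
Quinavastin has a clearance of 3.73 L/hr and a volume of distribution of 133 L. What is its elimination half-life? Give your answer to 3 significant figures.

24.7 hours

k = CL / V = 3.73 / 133 = 0.02805 hr⁻¹
t½ = ln 2 / k = ln 2 / 0.02805 ≈ 24.7 hours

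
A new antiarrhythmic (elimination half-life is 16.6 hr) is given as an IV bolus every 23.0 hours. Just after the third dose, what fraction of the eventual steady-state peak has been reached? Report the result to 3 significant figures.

0.944

k = ln 2 / 16.6 = 0.04176 hr⁻¹
f_n = 1 − e^(−nkτ) = 1 − e^(−3 × 0.04176 × 23.0) = 1 − e^(−2.881) = 1 − 0.05607 ≈ 0.944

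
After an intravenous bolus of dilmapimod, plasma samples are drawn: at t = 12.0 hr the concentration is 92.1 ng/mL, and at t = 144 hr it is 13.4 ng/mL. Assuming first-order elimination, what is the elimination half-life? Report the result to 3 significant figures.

k = ln(C₁/C₂) / (t₂ − t₁) = ln(92.1/13.4) / (144 − 12.0)
  = 1.928 / 132.0 = 0.01460 hr⁻¹
t½ = ln 2 / k = ln 2 / 0.01460 ≈ 47.5 hours

47.5 hours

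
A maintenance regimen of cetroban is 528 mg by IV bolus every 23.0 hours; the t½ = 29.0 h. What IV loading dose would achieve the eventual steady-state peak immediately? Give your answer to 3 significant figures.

1250 mg

k = ln 2 / 29.0 = 0.02390 h⁻¹
Accumulation ratio R = 1 / (1 − e^(−kτ)) = 1 / (1 − e^(−0.02390×23.0)) = 1 / (1 − 0.5771) = 2.365
Loading dose = maintenance dose × R = 528 × 2.365 ≈ 1250 mg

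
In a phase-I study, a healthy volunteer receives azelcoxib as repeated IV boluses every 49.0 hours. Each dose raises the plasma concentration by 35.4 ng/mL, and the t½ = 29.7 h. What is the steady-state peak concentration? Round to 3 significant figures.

k = ln 2 / 29.7 = 0.02334 h⁻¹
Fraction remaining after one interval: e^(−kτ) = e^(−0.02334 × 49.0) = 0.3187
R = 1 / (1 − 0.3187) = 1.468
Css,max = 35.4 × 1.468 ≈ 52.0 ng/mL

52.0 ng/mL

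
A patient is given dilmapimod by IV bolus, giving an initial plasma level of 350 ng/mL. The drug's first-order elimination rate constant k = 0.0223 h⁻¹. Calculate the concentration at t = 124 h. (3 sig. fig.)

22.0 ng/mL

C(t) = C₀ e^(−kt) = 350 × e^(−0.02230 × 124) = 350 × e^(−2.765) = 350 × 0.06296 ≈ 22.0 ng/mL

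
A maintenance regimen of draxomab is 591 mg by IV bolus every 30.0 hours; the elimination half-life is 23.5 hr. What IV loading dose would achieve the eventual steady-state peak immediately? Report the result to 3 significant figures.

1010 mg

k = ln 2 / 23.5 = 0.02950 hr⁻¹
Accumulation ratio R = 1 / (1 − e^(−kτ)) = 1 / (1 − e^(−0.02950×30.0)) = 1 / (1 − 0.4128) = 1.703
Loading dose = maintenance dose × R = 591 × 1.703 ≈ 1010 mg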